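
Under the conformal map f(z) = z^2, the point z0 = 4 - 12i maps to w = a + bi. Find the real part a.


Step 1: z0 = 4 - 12i
Step 2: z0^2 = 4^2 - (-12)^2 - 96i
Step 3: real part = 16 - 144 = -128

-128


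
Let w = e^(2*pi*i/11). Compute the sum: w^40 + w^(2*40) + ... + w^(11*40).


Step 1: The sum sum_{j=1}^{n} w^(k*j) equals n if n | k, else 0.
Step 2: Here n = 11, k = 40
Step 3: Does n divide k? 11 | 40 -> False
Step 4: Sum = 0

0


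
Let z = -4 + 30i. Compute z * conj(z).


Step 1: conj(z) = -4 - 30i
Step 2: z * conj(z) = (-4)^2 + 30^2
Step 3: = 16 + 900 = 916

916


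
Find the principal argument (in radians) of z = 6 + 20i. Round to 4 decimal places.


Step 1: z = 6 + 20i
Step 2: arg(z) = atan2(20, 6)
Step 3: arg(z) = 1.2793

1.2793


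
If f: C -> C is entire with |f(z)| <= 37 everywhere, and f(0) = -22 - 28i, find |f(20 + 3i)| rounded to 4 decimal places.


Step 1: By Liouville's theorem, a bounded entire function is constant.
Step 2: f(z) = f(0) = -22 - 28i for all z.
Step 3: |f(w)| = |-22 - 28i| = sqrt(484 + 784)
Step 4: = 35.609

35.609


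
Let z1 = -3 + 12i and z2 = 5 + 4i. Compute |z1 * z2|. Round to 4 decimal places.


Step 1: |z1| = sqrt((-3)^2 + 12^2) = sqrt(153)
Step 2: |z2| = sqrt(5^2 + 4^2) = sqrt(41)
Step 3: |z1*z2| = |z1|*|z2| = sqrt(153) * sqrt(41) = sqrt(153 * 41) = sqrt(6273)
Step 4: = 79.2023

79.2023


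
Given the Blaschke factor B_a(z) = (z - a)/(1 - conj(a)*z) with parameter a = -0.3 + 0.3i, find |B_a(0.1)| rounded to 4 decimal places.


Step 1: Numerator z0 - a = 0.1 - (-0.3 + 0.3i) = 0.4 - 0.3i
Step 2: Denominator 1 - conj(a)*z0 = 1 - (-0.3 - 0.3i)*0.1 = 1.03 + 0.03i
Step 3: |z0 - a|^2 = 0.4^2 + (-0.3)^2 = 0.25; |1 - conj(a)*z0|^2 = 1.03^2 + 0.03^2 = 1.0618
Step 4: |B_a(0.1)| = sqrt(0.25 / 1.0618) = sqrt(0.235449)
Step 5: = 0.4852

0.4852


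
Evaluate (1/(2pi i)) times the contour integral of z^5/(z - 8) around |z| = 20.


Step 1: f(z) = z^5, a = 8 is inside |z| = 20
Step 2: By Cauchy integral formula: (1/(2pi*i)) * integral = f(a)
Step 3: f(8) = 8^5 = 32768

32768


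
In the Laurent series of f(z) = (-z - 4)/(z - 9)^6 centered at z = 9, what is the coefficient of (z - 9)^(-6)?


Step 1: Write the numerator in powers of (z - 9): -z - 4 = -(z - 9) + (-1*9 - 4) = -(z - 9) - 13
Step 2: Divide by (z - 9)^6: f(z) = -13(z - 9)^(-6) - (z - 9)^(-5)
Step 3: This finite sum is the Laurent series of f about z = 9.
Step 4: Coefficient of (z - 9)^(-6) = -1*9 - 4 = -13

-13


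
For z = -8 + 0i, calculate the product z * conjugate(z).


Step 1: conj(z) = -8 - 0i
Step 2: z * conj(z) = (-8)^2 + 0^2
Step 3: = 64 + 0 = 64

64


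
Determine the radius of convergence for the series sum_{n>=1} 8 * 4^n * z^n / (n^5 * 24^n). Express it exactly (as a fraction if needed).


Step 1: General term a_n = 8 * 4^n / (n^5 * 24^n)
Step 2: By the root test, |a_n|^(1/n) = 8^(1/n) * 4 / (n^(5/n) * 24) -> 4/24 as n -> infinity (since 8^(1/n) -> 1 and n^(5/n) -> 1)
Step 3: R = 1/lim|a_n|^(1/n) = 24/4 = 6

6


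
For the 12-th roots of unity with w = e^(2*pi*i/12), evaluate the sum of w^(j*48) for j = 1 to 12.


Step 1: The sum sum_{j=1}^{n} w^(k*j) equals n if n | k, else 0.
Step 2: Here n = 12, k = 48
Step 3: Does n divide k? 12 | 48 -> True
Step 4: Sum = 12

12


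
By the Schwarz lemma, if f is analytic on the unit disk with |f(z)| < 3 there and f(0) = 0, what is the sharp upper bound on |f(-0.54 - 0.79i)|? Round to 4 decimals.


Step 1: g = f/3 maps D -> D with g(0) = 0, so by the Schwarz lemma |g(z)| <= |z|, i.e. |f(z)| <= 3|z|; this is sharp (f(z) = 3z).
Step 2: |z0|^2 = (-0.54)^2 + (-0.79)^2 = 0.9157
Step 3: |z0| = sqrt(0.9157) = 0.956922
Step 4: Best bound = 3 * |z0| = 3 * 0.956922 = 2.8708

2.8708


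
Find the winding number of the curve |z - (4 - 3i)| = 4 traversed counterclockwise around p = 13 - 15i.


Step 1: Center c = (4, -3), radius = 4
Step 2: |p - c|^2 = 9^2 + (-12)^2 = 225
Step 3: r^2 = 16
Step 4: |p-c| > r so winding number = 0

0


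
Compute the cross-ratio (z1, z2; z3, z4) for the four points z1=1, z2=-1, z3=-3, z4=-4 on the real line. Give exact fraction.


Step 1: (z1-z3)(z2-z4) = 4 * 3 = 12
Step 2: (z1-z4)(z2-z3) = 5 * 2 = 10
Step 3: Cross-ratio = 12/10 = 6/5

6/5


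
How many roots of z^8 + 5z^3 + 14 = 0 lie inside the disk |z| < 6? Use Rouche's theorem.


Step 1: On |z| = 6 the three terms have sizes |z^8| = 6^8 = 1679616, |5z^3| = 5*6^3 = 1080, |14| = 14
Step 2: The dominant term is g(z) = z^8; let h(z) = 5z^3 + 14 so f = g + h
Step 3: On |z| = 6: |g| = 1679616 and |h| <= 1080 + 14 = 1094
Step 4: Since 1679616 > 1094, |h| < |g| on |z| = 6, so by Rouche f has the same number of zeros as g inside |z| < 6
Step 5: g(z) = z^8 has 8 zeros (all at the origin) inside |z| < 6. Answer = 8

8


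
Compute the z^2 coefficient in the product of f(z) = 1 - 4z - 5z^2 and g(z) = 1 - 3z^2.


Step 1: z^2 term in f*g comes from: (1)*(-3z^2) + (-4z)*(0) + (-5z^2)*(1)
Step 2: = -3 + 0 - 5
Step 3: = -8

-8


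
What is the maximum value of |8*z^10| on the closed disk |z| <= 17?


Step 1: On |z| = 17, |f(z)| = 8 * |z|^10 = 8 * 17^10
Step 2: By maximum modulus principle, maximum is on boundary.
Step 3: Maximum = 8 * 2015993900449 = 16127951203592

16127951203592


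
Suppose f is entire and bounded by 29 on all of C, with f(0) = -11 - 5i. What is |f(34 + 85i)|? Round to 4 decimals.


Step 1: By Liouville's theorem, a bounded entire function is constant.
Step 2: f(z) = f(0) = -11 - 5i for all z.
Step 3: |f(w)| = |-11 - 5i| = sqrt(121 + 25)
Step 4: = 12.083

12.083


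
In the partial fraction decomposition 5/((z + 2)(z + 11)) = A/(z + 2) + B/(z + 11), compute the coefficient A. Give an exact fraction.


Step 1: Multiply both sides by (z + 2) and set z = -2
Step 2: A = 5 / (-2 + 11)
Step 3: A = 5 / 9
Step 4: A = 5/9

5/9


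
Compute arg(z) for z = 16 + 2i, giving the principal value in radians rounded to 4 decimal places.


Step 1: z = 16 + 2i
Step 2: arg(z) = atan2(2, 16)
Step 3: arg(z) = 0.1244

0.1244


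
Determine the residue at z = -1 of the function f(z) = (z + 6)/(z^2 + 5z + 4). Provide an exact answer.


Step 1: Q(z) = z^2 + 5z + 4 = (z + 1)(z + 4)
Step 2: Q'(z) = 2z + 5
Step 3: Q'(-1) = 3, P(-1) = 5
Step 4: Res = P(-1)/Q'(-1) = 5/3 = 5/3

5/3


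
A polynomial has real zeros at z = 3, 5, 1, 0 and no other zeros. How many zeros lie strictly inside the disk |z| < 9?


Step 1: Check each root:
  z = 3: |3| = 3 < 9
  z = 5: |5| = 5 < 9
  z = 1: |1| = 1 < 9
  z = 0: |0| = 0 < 9
Step 2: Count = 4

4


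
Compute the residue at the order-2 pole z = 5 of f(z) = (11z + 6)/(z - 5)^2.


Step 1: Pole of order 2 at z = 5
Step 2: Res = lim d/dz [(z - 5)^2 * f(z)] as z -> 5
Step 3: (z - 5)^2 * f(z) = 11z + 6
Step 4: d/dz[11z + 6] = 11

11


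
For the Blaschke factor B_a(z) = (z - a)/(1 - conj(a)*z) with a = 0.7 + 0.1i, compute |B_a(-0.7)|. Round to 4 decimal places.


Step 1: Numerator z0 - a = -0.7 - (0.7 + 0.1i) = -1.4 - 0.1i
Step 2: Denominator 1 - conj(a)*z0 = 1 - (0.7 - 0.1i)*(-0.7) = 1.49 - 0.07i
Step 3: |z0 - a|^2 = (-1.4)^2 + (-0.1)^2 = 1.97; |1 - conj(a)*z0|^2 = 1.49^2 + (-0.07)^2 = 2.225
Step 4: |B_a(-0.7)| = sqrt(1.97 / 2.225) = sqrt(0.885393)
Step 5: = 0.941

0.941


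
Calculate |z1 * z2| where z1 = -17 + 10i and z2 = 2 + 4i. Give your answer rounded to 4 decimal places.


Step 1: |z1| = sqrt((-17)^2 + 10^2) = sqrt(389)
Step 2: |z2| = sqrt(2^2 + 4^2) = sqrt(20)
Step 3: |z1*z2| = |z1|*|z2| = sqrt(389) * sqrt(20) = sqrt(389 * 20) = sqrt(7780)
Step 4: = 88.2043

88.2043


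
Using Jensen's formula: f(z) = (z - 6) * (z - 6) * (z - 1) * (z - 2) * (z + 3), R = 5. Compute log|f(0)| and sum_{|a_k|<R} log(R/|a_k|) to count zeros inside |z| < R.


Jensen's formula: (1/2pi)*integral log|f(Re^it)|dt = log|f(0)| + sum_{|a_k|<R} log(R/|a_k|)
Step 1: f(0) = (-6) * (-6) * (-1) * (-2) * 3 = 216
Step 2: log|f(0)| = log|6| + log|6| + log|1| + log|2| + log|-3| = 5.3753
Step 3: Zeros inside |z| < 5: 1, 2, -3
Step 4: Jensen sum = log(5/1) + log(5/2) + log(5/3) = 3.0366
Step 5: n(R) = number of terms in the Jensen sum = count of zeros inside |z| < 5 = 3

3


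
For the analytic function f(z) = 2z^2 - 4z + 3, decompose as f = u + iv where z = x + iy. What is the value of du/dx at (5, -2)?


Step 1: f(z) = 2(x+iy)^2 - 4(x+iy) + 3
Step 2: u = 2(x^2 - y^2) - 4x + 3
Step 3: u_x = 4x - 4
Step 4: At (5, -2): u_x = 20 - 4 = 16

16


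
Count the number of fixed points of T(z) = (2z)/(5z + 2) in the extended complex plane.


Step 1: Fixed points satisfy T(z) = z
Step 2: 5z^2 = 0
Step 3: Discriminant = 0^2 - 4*5*0 = 0
Step 4: Number of fixed points = 1

1


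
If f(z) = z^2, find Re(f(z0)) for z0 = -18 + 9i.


Step 1: z0 = -18 + 9i
Step 2: z0^2 = (-18)^2 - 9^2 - 324i
Step 3: real part = 324 - 81 = 243

243


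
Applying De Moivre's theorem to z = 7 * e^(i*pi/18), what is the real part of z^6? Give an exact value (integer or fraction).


Step 1: By De Moivre's theorem, z^6 = 7^6 * e^(i*6*pi/18) = 117649 * (cos(pi/3) + i*sin(pi/3))
Step 2: |z|^6 = 7^6 = 117649
Step 3: The angle pi/3 already lies in [0, 2*pi)
Step 4: cos(pi/3) = 1/2
Step 5: Re(z^6) = 117649 * 1/2 = 117649/2

117649/2


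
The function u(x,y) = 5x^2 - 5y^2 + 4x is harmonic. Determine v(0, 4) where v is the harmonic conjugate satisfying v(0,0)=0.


Step 1: v_x = -u_y = 10y + 0
Step 2: v_y = u_x = 10x + 4
Step 3: v = 10xy + 4y + C
Step 4: v(0,0) = 0 => C = 0
Step 5: v(0, 4) = 16

16


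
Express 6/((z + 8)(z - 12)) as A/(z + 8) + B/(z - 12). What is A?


Step 1: Multiply both sides by (z + 8) and set z = -8
Step 2: A = 6 / (-8 - 12)
Step 3: A = 6 / (-20)
Step 4: A = -3/10

-3/10


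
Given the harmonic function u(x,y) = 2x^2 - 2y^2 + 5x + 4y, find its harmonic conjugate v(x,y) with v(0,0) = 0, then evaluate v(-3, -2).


Step 1: v_x = -u_y = 4y - 4
Step 2: v_y = u_x = 4x + 5
Step 3: v = 4xy - 4x + 5y + C
Step 4: v(0,0) = 0 => C = 0
Step 5: v(-3, -2) = 26

26


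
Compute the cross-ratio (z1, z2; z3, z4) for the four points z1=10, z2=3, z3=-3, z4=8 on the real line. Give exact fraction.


Step 1: (z1-z3)(z2-z4) = 13 * (-5) = -65
Step 2: (z1-z4)(z2-z3) = 2 * 6 = 12
Step 3: Cross-ratio = -65/12 = -65/12

-65/12


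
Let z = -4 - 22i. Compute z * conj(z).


Step 1: conj(z) = -4 + 22i
Step 2: z * conj(z) = (-4)^2 + (-22)^2
Step 3: = 16 + 484 = 500

500


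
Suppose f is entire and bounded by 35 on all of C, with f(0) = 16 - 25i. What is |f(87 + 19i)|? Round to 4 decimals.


Step 1: By Liouville's theorem, a bounded entire function is constant.
Step 2: f(z) = f(0) = 16 - 25i for all z.
Step 3: |f(w)| = |16 - 25i| = sqrt(256 + 625)
Step 4: = 29.6816

29.6816


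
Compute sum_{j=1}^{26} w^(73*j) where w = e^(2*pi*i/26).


Step 1: The sum sum_{j=1}^{n} w^(k*j) equals n if n | k, else 0.
Step 2: Here n = 26, k = 73
Step 3: Does n divide k? 26 | 73 -> False
Step 4: Sum = 0

0


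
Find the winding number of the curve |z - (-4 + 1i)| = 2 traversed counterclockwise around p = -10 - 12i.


Step 1: Center c = (-4, 1), radius = 2
Step 2: |p - c|^2 = (-6)^2 + (-13)^2 = 205
Step 3: r^2 = 4
Step 4: |p-c| > r so winding number = 0

0


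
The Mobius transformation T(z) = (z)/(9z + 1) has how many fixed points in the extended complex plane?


Step 1: Fixed points satisfy T(z) = z
Step 2: 9z^2 = 0
Step 3: Discriminant = 0^2 - 4*9*0 = 0
Step 4: Number of fixed points = 1

1


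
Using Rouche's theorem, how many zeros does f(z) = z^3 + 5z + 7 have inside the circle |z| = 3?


Step 1: On |z| = 3 the three terms have sizes |z^3| = 3^3 = 27, |5z| = 5*3 = 15, |7| = 7
Step 2: The dominant term is g(z) = z^3; let h(z) = 5z + 7 so f = g + h
Step 3: On |z| = 3: |g| = 27 and |h| <= 15 + 7 = 22
Step 4: Since 27 > 22, |h| < |g| on |z| = 3, so by Rouche f has the same number of zeros as g inside |z| < 3
Step 5: g(z) = z^3 has 3 zeros (all at the origin) inside |z| < 3. Answer = 3

3


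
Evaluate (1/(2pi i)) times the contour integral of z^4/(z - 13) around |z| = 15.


Step 1: f(z) = z^4, a = 13 is inside |z| = 15
Step 2: By Cauchy integral formula: (1/(2pi*i)) * integral = f(a)
Step 3: f(13) = 13^4 = 28561

28561


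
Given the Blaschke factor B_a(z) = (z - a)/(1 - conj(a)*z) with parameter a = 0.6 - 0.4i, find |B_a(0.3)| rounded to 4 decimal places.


Step 1: Numerator z0 - a = 0.3 - (0.6 - 0.4i) = -0.3 + 0.4i
Step 2: Denominator 1 - conj(a)*z0 = 1 - (0.6 + 0.4i)*0.3 = 0.82 - 0.12i
Step 3: |z0 - a|^2 = (-0.3)^2 + 0.4^2 = 0.25; |1 - conj(a)*z0|^2 = 0.82^2 + (-0.12)^2 = 0.6868
Step 4: |B_a(0.3)| = sqrt(0.25 / 0.6868) = sqrt(0.364007)
Step 5: = 0.6033

0.6033


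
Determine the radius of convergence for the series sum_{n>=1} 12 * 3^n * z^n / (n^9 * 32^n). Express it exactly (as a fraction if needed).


Step 1: General term a_n = 12 * 3^n / (n^9 * 32^n)
Step 2: By the root test, |a_n|^(1/n) = 12^(1/n) * 3 / (n^(9/n) * 32) -> 3/32 as n -> infinity (since 12^(1/n) -> 1 and n^(9/n) -> 1)
Step 3: R = 1/lim|a_n|^(1/n) = 32/3

32/3


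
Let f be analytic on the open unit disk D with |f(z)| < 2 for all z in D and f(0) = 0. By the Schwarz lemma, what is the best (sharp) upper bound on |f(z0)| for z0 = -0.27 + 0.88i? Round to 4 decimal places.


Step 1: g = f/2 maps D -> D with g(0) = 0, so by the Schwarz lemma |g(z)| <= |z|, i.e. |f(z)| <= 2|z|; this is sharp (f(z) = 2z).
Step 2: |z0|^2 = (-0.27)^2 + 0.88^2 = 0.8473
Step 3: |z0| = sqrt(0.8473) = 0.920489
Step 4: Best bound = 2 * |z0| = 2 * 0.920489 = 1.841

1.841


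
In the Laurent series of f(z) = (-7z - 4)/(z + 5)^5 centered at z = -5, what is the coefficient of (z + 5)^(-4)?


Step 1: Write the numerator in powers of (z + 5): -7z - 4 = -7(z + 5) + (-7*(-5) - 4) = -7(z + 5) + 31
Step 2: Divide by (z + 5)^5: f(z) = 31(z + 5)^(-5) - 7(z + 5)^(-4)
Step 3: This finite sum is the Laurent series of f about z = -5.
Step 4: Coefficient of (z + 5)^(-4) = coefficient of (z + 5) in the re-centred numerator = -7

-7


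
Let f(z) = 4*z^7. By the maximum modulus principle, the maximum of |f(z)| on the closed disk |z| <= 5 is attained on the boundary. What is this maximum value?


Step 1: On |z| = 5, |f(z)| = 4 * |z|^7 = 4 * 5^7
Step 2: By maximum modulus principle, maximum is on boundary.
Step 3: Maximum = 4 * 78125 = 312500

312500


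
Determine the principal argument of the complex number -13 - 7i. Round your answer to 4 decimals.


Step 1: z = -13 - 7i
Step 2: arg(z) = atan2(-7, -13)
Step 3: arg(z) = -2.6477

-2.6477


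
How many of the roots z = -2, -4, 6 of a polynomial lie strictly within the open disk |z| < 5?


Step 1: Check each root:
  z = -2: |-2| = 2 < 5
  z = -4: |-4| = 4 < 5
  z = 6: |6| = 6 >= 5
Step 2: Count = 2

2


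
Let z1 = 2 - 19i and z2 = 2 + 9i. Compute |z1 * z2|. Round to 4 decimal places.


Step 1: |z1| = sqrt(2^2 + (-19)^2) = sqrt(365)
Step 2: |z2| = sqrt(2^2 + 9^2) = sqrt(85)
Step 3: |z1*z2| = |z1|*|z2| = sqrt(365) * sqrt(85) = sqrt(365 * 85) = sqrt(31025)
Step 4: = 176.1391

176.1391


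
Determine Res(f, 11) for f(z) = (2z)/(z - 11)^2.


Step 1: Pole of order 2 at z = 11
Step 2: Res = lim d/dz [(z - 11)^2 * f(z)] as z -> 11
Step 3: (z - 11)^2 * f(z) = 2z
Step 4: d/dz[2z] = 2

2


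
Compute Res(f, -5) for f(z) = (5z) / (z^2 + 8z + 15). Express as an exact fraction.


Step 1: Q(z) = z^2 + 8z + 15 = (z + 5)(z + 3)
Step 2: Q'(z) = 2z + 8
Step 3: Q'(-5) = -2, P(-5) = -25
Step 4: Res = P(-5)/Q'(-5) = -25/(-2) = 25/2

25/2


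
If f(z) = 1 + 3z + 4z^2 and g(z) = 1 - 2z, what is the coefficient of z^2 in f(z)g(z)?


Step 1: z^2 term in f*g comes from: (1)*(0) + (3z)*(-2z) + (4z^2)*(1)
Step 2: = 0 - 6 + 4
Step 3: = -2

-2


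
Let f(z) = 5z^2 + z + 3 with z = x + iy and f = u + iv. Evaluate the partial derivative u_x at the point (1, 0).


Step 1: f(z) = 5(x+iy)^2 + (x+iy) + 3
Step 2: u = 5(x^2 - y^2) + x + 3
Step 3: u_x = 10x + 1
Step 4: At (1, 0): u_x = 10 + 1 = 11

11


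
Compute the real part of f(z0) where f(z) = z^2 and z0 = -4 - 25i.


Step 1: z0 = -4 - 25i
Step 2: z0^2 = (-4)^2 - (-25)^2 + 200i
Step 3: real part = 16 - 625 = -609

-609


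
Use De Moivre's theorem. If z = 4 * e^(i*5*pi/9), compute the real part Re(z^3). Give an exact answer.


Step 1: By De Moivre's theorem, z^3 = 4^3 * e^(i*3*5*pi/9) = 64 * (cos(5*pi/3) + i*sin(5*pi/3))
Step 2: |z|^3 = 4^3 = 64
Step 3: The angle 5*pi/3 already lies in [0, 2*pi)
Step 4: cos(5*pi/3) = 1/2
Step 5: Re(z^3) = 64 * 1/2 = 32

32


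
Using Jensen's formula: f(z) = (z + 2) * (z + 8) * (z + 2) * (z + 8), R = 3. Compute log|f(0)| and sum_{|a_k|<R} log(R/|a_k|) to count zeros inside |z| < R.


Jensen's formula: (1/2pi)*integral log|f(Re^it)|dt = log|f(0)| + sum_{|a_k|<R} log(R/|a_k|)
Step 1: f(0) = 2 * 8 * 2 * 8 = 256
Step 2: log|f(0)| = log|-2| + log|-8| + log|-2| + log|-8| = 5.5452
Step 3: Zeros inside |z| < 3: -2, -2
Step 4: Jensen sum = log(3/2) + log(3/2) = 0.8109
Step 5: n(R) = number of terms in the Jensen sum = count of zeros inside |z| < 3 = 2

2


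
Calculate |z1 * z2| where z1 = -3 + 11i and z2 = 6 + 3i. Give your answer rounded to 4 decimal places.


Step 1: |z1| = sqrt((-3)^2 + 11^2) = sqrt(130)
Step 2: |z2| = sqrt(6^2 + 3^2) = sqrt(45)
Step 3: |z1*z2| = |z1|*|z2| = sqrt(130) * sqrt(45) = sqrt(130 * 45) = sqrt(5850)
Step 4: = 76.4853

76.4853


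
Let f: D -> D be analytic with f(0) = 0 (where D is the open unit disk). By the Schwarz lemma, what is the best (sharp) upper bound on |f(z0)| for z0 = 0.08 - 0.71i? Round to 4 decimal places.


Step 1: Schwarz lemma: if f: D -> D is analytic with f(0) = 0, then |f(z)| <= |z| for all z in D, and this is sharp (f(z) = z).
Step 2: |z0|^2 = 0.08^2 + (-0.71)^2 = 0.5105
Step 3: |z0| = sqrt(0.5105) = 0.714493
Step 4: Best bound = |z0| = 0.7145

0.7145


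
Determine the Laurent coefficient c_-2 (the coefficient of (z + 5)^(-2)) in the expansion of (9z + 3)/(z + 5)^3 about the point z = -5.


Step 1: Write the numerator in powers of (z + 5): 9z + 3 = 9(z + 5) + (9*(-5) + 3) = 9(z + 5) - 42
Step 2: Divide by (z + 5)^3: f(z) = -42(z + 5)^(-3) + 9(z + 5)^(-2)
Step 3: This finite sum is the Laurent series of f about z = -5.
Step 4: Coefficient of (z + 5)^(-2) = coefficient of (z + 5) in the re-centred numerator = 9

9


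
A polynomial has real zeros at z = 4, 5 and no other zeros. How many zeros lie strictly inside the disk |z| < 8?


Step 1: Check each root:
  z = 4: |4| = 4 < 8
  z = 5: |5| = 5 < 8
Step 2: Count = 2

2


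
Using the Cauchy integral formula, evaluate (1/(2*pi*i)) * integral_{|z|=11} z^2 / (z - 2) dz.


Step 1: f(z) = z^2, a = 2 is inside |z| = 11
Step 2: By Cauchy integral formula: (1/(2pi*i)) * integral = f(a)
Step 3: f(2) = 2^2 = 4

4


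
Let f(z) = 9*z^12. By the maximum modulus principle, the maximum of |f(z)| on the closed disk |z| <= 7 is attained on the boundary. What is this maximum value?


Step 1: On |z| = 7, |f(z)| = 9 * |z|^12 = 9 * 7^12
Step 2: By maximum modulus principle, maximum is on boundary.
Step 3: Maximum = 9 * 13841287201 = 124571584809

124571584809


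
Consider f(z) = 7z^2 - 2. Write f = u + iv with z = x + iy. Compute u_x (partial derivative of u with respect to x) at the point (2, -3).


Step 1: f(z) = 7(x+iy)^2 - 2
Step 2: u = 7(x^2 - y^2) - 2
Step 3: u_x = 14x + 0
Step 4: At (2, -3): u_x = 28 + 0 = 28

28


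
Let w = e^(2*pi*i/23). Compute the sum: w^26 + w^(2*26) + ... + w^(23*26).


Step 1: The sum sum_{j=1}^{n} w^(k*j) equals n if n | k, else 0.
Step 2: Here n = 23, k = 26
Step 3: Does n divide k? 23 | 26 -> False
Step 4: Sum = 0

0


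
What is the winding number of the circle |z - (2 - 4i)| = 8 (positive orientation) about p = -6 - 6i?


Step 1: Center c = (2, -4), radius = 8
Step 2: |p - c|^2 = (-8)^2 + (-2)^2 = 68
Step 3: r^2 = 64
Step 4: |p-c| > r so winding number = 0

0


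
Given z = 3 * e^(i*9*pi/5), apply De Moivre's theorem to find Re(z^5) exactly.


Step 1: By De Moivre's theorem, z^5 = 3^5 * e^(i*5*9*pi/5) = 243 * (cos(9*pi) + i*sin(9*pi))
Step 2: |z|^5 = 3^5 = 243
Step 3: Reduce the angle mod 2*pi: 9*pi - 8*pi = pi
Step 4: cos(pi) = -1
Step 5: Re(z^5) = 243 * (-1) = -243

-243


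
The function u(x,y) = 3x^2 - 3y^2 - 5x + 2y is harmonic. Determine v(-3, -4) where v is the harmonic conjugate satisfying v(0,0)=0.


Step 1: v_x = -u_y = 6y - 2
Step 2: v_y = u_x = 6x - 5
Step 3: v = 6xy - 2x - 5y + C
Step 4: v(0,0) = 0 => C = 0
Step 5: v(-3, -4) = 98

98


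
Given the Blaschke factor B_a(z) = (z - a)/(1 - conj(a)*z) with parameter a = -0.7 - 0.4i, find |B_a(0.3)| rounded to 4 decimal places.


Step 1: Numerator z0 - a = 0.3 - (-0.7 - 0.4i) = 1 + 0.4i
Step 2: Denominator 1 - conj(a)*z0 = 1 - (-0.7 + 0.4i)*0.3 = 1.21 - 0.12i
Step 3: |z0 - a|^2 = 1^2 + 0.4^2 = 1.16; |1 - conj(a)*z0|^2 = 1.21^2 + (-0.12)^2 = 1.4785
Step 4: |B_a(0.3)| = sqrt(1.16 / 1.4785) = sqrt(0.784579)
Step 5: = 0.8858

0.8858


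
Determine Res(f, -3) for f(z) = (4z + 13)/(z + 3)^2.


Step 1: Pole of order 2 at z = -3
Step 2: Res = lim d/dz [(z + 3)^2 * f(z)] as z -> -3
Step 3: (z + 3)^2 * f(z) = 4z + 13
Step 4: d/dz[4z + 13] = 4

4


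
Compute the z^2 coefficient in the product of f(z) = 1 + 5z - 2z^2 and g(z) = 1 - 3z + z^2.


Step 1: z^2 term in f*g comes from: (1)*(z^2) + (5z)*(-3z) + (-2z^2)*(1)
Step 2: = 1 - 15 - 2
Step 3: = -16

-16


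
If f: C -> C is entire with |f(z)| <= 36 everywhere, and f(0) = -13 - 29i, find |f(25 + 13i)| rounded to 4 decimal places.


Step 1: By Liouville's theorem, a bounded entire function is constant.
Step 2: f(z) = f(0) = -13 - 29i for all z.
Step 3: |f(w)| = |-13 - 29i| = sqrt(169 + 841)
Step 4: = 31.7805

31.7805


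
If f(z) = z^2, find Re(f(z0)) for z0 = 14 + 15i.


Step 1: z0 = 14 + 15i
Step 2: z0^2 = 14^2 - 15^2 + 420i
Step 3: real part = 196 - 225 = -29

-29


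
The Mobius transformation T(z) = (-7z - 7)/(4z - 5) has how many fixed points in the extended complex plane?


Step 1: Fixed points satisfy T(z) = z
Step 2: 4z^2 + 2z + 7 = 0
Step 3: Discriminant = 2^2 - 4*4*7 = -108
Step 4: Number of fixed points = 2

2


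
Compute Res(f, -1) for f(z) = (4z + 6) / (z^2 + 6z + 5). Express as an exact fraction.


Step 1: Q(z) = z^2 + 6z + 5 = (z + 1)(z + 5)
Step 2: Q'(z) = 2z + 6
Step 3: Q'(-1) = 4, P(-1) = 2
Step 4: Res = P(-1)/Q'(-1) = 2/4 = 1/2

1/2


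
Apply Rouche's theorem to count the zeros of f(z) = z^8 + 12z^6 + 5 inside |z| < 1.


Step 1: On |z| = 1 the three terms have sizes |z^8| = 1^8 = 1, |12z^6| = 12*1^6 = 12, |5| = 5
Step 2: The dominant term is g(z) = 12z^6; let h(z) = z^8 + 5 so f = g + h
Step 3: On |z| = 1: |g| = 12 and |h| <= 1 + 5 = 6
Step 4: Since 12 > 6, |h| < |g| on |z| = 1, so by Rouche f has the same number of zeros as g inside |z| < 1
Step 5: g(z) = 12z^6 has 6 zeros (at the origin, multiplicity 6) inside |z| < 1. Answer = 6

6


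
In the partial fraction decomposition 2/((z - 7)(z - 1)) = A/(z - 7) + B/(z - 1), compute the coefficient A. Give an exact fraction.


Step 1: Multiply both sides by (z - 7) and set z = 7
Step 2: A = 2 / (7 - 1)
Step 3: A = 2 / 6
Step 4: A = 1/3

1/3


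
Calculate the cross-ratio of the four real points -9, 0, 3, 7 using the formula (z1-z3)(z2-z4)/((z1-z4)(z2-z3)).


Step 1: (z1-z3)(z2-z4) = (-12) * (-7) = 84
Step 2: (z1-z4)(z2-z3) = (-16) * (-3) = 48
Step 3: Cross-ratio = 84/48 = 7/4

7/4


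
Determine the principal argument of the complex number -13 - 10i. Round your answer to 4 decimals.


Step 1: z = -13 - 10i
Step 2: arg(z) = atan2(-10, -13)
Step 3: arg(z) = -2.4859

-2.4859


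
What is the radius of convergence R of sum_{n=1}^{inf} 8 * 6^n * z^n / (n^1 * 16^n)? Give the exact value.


Step 1: General term a_n = 8 * 6^n / (n^1 * 16^n)
Step 2: By the root test, |a_n|^(1/n) = 8^(1/n) * 6 / (n^(1/n) * 16) -> 6/16 as n -> infinity (since 8^(1/n) -> 1 and n^(1/n) -> 1)
Step 3: R = 1/lim|a_n|^(1/n) = 16/6 = 8/3

8/3


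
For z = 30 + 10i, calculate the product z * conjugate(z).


Step 1: conj(z) = 30 - 10i
Step 2: z * conj(z) = 30^2 + 10^2
Step 3: = 900 + 100 = 1000

1000


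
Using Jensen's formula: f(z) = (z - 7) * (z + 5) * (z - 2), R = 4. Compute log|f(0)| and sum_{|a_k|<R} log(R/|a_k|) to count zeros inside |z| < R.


Jensen's formula: (1/2pi)*integral log|f(Re^it)|dt = log|f(0)| + sum_{|a_k|<R} log(R/|a_k|)
Step 1: f(0) = (-7) * 5 * (-2) = 70
Step 2: log|f(0)| = log|7| + log|-5| + log|2| = 4.2485
Step 3: Zeros inside |z| < 4: 2
Step 4: Jensen sum = log(4/2) = 0.6931
Step 5: n(R) = number of terms in the Jensen sum = count of zeros inside |z| < 4 = 1

1


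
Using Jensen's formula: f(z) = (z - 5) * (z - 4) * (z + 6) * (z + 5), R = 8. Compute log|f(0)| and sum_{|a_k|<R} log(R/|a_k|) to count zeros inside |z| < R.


Jensen's formula: (1/2pi)*integral log|f(Re^it)|dt = log|f(0)| + sum_{|a_k|<R} log(R/|a_k|)
Step 1: f(0) = (-5) * (-4) * 6 * 5 = 600
Step 2: log|f(0)| = log|5| + log|4| + log|-6| + log|-5| = 6.3969
Step 3: Zeros inside |z| < 8: 5, 4, -6, -5
Step 4: Jensen sum = log(8/5) + log(8/4) + log(8/6) + log(8/5) = 1.9208
Step 5: n(R) = number of terms in the Jensen sum = count of zeros inside |z| < 8 = 4

4


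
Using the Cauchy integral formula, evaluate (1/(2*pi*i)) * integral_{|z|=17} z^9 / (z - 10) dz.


Step 1: f(z) = z^9, a = 10 is inside |z| = 17
Step 2: By Cauchy integral formula: (1/(2pi*i)) * integral = f(a)
Step 3: f(10) = 10^9 = 1000000000

1000000000


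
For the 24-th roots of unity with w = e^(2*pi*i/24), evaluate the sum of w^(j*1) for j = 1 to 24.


Step 1: The sum sum_{j=1}^{n} w^(k*j) equals n if n | k, else 0.
Step 2: Here n = 24, k = 1
Step 3: Does n divide k? 24 | 1 -> False
Step 4: Sum = 0

0


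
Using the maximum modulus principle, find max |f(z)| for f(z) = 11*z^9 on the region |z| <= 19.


Step 1: On |z| = 19, |f(z)| = 11 * |z|^9 = 11 * 19^9
Step 2: By maximum modulus principle, maximum is on boundary.
Step 3: Maximum = 11 * 322687697779 = 3549564675569

3549564675569


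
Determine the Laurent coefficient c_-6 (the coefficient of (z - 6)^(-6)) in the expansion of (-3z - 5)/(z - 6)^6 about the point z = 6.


Step 1: Write the numerator in powers of (z - 6): -3z - 5 = -3(z - 6) + (-3*6 - 5) = -3(z - 6) - 23
Step 2: Divide by (z - 6)^6: f(z) = -23(z - 6)^(-6) - 3(z - 6)^(-5)
Step 3: This finite sum is the Laurent series of f about z = 6.
Step 4: Coefficient of (z - 6)^(-6) = -3*6 - 5 = -23

-23


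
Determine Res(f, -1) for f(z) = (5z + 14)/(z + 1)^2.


Step 1: Pole of order 2 at z = -1
Step 2: Res = lim d/dz [(z + 1)^2 * f(z)] as z -> -1
Step 3: (z + 1)^2 * f(z) = 5z + 14
Step 4: d/dz[5z + 14] = 5

5


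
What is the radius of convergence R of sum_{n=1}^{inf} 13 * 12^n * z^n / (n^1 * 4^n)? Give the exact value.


Step 1: General term a_n = 13 * 12^n / (n^1 * 4^n)
Step 2: By the root test, |a_n|^(1/n) = 13^(1/n) * 12 / (n^(1/n) * 4) -> 12/4 as n -> infinity (since 13^(1/n) -> 1 and n^(1/n) -> 1)
Step 3: R = 1/lim|a_n|^(1/n) = 4/12 = 1/3

1/3


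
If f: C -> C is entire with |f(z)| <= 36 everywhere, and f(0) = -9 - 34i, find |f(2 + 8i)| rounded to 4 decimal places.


Step 1: By Liouville's theorem, a bounded entire function is constant.
Step 2: f(z) = f(0) = -9 - 34i for all z.
Step 3: |f(w)| = |-9 - 34i| = sqrt(81 + 1156)
Step 4: = 35.171

35.171


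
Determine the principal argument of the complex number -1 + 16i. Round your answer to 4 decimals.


Step 1: z = -1 + 16i
Step 2: arg(z) = atan2(16, -1)
Step 3: arg(z) = 1.6332

1.6332


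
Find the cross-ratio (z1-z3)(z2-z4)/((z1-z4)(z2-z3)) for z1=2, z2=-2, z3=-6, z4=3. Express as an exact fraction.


Step 1: (z1-z3)(z2-z4) = 8 * (-5) = -40
Step 2: (z1-z4)(z2-z3) = (-1) * 4 = -4
Step 3: Cross-ratio = 40/4 = 10

10


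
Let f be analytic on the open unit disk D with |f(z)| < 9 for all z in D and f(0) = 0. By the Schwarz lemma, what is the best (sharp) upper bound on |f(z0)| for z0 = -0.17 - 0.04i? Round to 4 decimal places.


Step 1: g = f/9 maps D -> D with g(0) = 0, so by the Schwarz lemma |g(z)| <= |z|, i.e. |f(z)| <= 9|z|; this is sharp (f(z) = 9z).
Step 2: |z0|^2 = (-0.17)^2 + (-0.04)^2 = 0.0305
Step 3: |z0| = sqrt(0.0305) = 0.174642
Step 4: Best bound = 9 * |z0| = 9 * 0.174642 = 1.5718

1.5718


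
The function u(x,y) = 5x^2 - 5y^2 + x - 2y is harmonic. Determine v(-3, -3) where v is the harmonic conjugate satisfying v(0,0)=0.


Step 1: v_x = -u_y = 10y + 2
Step 2: v_y = u_x = 10x + 1
Step 3: v = 10xy + 2x + y + C
Step 4: v(0,0) = 0 => C = 0
Step 5: v(-3, -3) = 81

81


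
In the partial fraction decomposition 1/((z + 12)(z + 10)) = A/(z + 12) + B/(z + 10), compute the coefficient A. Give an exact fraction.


Step 1: Multiply both sides by (z + 12) and set z = -12
Step 2: A = 1 / (-12 + 10)
Step 3: A = 1 / (-2)
Step 4: A = -1/2

-1/2


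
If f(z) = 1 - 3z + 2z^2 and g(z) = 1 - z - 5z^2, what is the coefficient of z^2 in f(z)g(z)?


Step 1: z^2 term in f*g comes from: (1)*(-5z^2) + (-3z)*(-z) + (2z^2)*(1)
Step 2: = -5 + 3 + 2
Step 3: = 0

0


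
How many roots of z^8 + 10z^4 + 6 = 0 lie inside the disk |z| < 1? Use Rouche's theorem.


Step 1: On |z| = 1 the three terms have sizes |z^8| = 1^8 = 1, |10z^4| = 10*1^4 = 10, |6| = 6
Step 2: The dominant term is g(z) = 10z^4; let h(z) = z^8 + 6 so f = g + h
Step 3: On |z| = 1: |g| = 10 and |h| <= 1 + 6 = 7
Step 4: Since 10 > 7, |h| < |g| on |z| = 1, so by Rouche f has the same number of zeros as g inside |z| < 1
Step 5: g(z) = 10z^4 has 4 zeros (at the origin, multiplicity 4) inside |z| < 1. Answer = 4

4


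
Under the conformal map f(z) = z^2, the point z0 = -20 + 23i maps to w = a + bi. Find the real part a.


Step 1: z0 = -20 + 23i
Step 2: z0^2 = (-20)^2 - 23^2 - 920i
Step 3: real part = 400 - 529 = -129

-129


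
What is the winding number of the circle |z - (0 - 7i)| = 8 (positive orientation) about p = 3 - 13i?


Step 1: Center c = (0, -7), radius = 8
Step 2: |p - c|^2 = 3^2 + (-6)^2 = 45
Step 3: r^2 = 64
Step 4: |p-c| < r so winding number = 1

1


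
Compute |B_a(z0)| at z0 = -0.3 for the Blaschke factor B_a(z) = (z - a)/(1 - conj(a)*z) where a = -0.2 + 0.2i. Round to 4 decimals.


Step 1: Numerator z0 - a = -0.3 - (-0.2 + 0.2i) = -0.1 - 0.2i
Step 2: Denominator 1 - conj(a)*z0 = 1 - (-0.2 - 0.2i)*(-0.3) = 0.94 - 0.06i
Step 3: |z0 - a|^2 = (-0.1)^2 + (-0.2)^2 = 0.05; |1 - conj(a)*z0|^2 = 0.94^2 + (-0.06)^2 = 0.8872
Step 4: |B_a(-0.3)| = sqrt(0.05 / 0.8872) = sqrt(0.056357)
Step 5: = 0.2374

0.2374


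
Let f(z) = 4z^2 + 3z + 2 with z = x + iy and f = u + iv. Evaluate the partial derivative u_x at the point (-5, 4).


Step 1: f(z) = 4(x+iy)^2 + 3(x+iy) + 2
Step 2: u = 4(x^2 - y^2) + 3x + 2
Step 3: u_x = 8x + 3
Step 4: At (-5, 4): u_x = -40 + 3 = -37

-37


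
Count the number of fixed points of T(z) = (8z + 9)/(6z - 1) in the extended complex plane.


Step 1: Fixed points satisfy T(z) = z
Step 2: 6z^2 - 9z - 9 = 0
Step 3: Discriminant = (-9)^2 - 4*6*(-9) = 297
Step 4: Number of fixed points = 2

2


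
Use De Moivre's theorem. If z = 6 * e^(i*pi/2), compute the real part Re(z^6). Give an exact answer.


Step 1: By De Moivre's theorem, z^6 = 6^6 * e^(i*6*pi/2) = 46656 * (cos(3*pi) + i*sin(3*pi))
Step 2: |z|^6 = 6^6 = 46656
Step 3: Reduce the angle mod 2*pi: 3*pi - 2*pi = pi
Step 4: cos(pi) = -1
Step 5: Re(z^6) = 46656 * (-1) = -46656

-46656


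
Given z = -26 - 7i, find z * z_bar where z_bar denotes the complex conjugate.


Step 1: conj(z) = -26 + 7i
Step 2: z * conj(z) = (-26)^2 + (-7)^2
Step 3: = 676 + 49 = 725

725


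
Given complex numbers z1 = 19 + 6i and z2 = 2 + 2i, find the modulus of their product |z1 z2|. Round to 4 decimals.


Step 1: |z1| = sqrt(19^2 + 6^2) = sqrt(397)
Step 2: |z2| = sqrt(2^2 + 2^2) = sqrt(8)
Step 3: |z1*z2| = |z1|*|z2| = sqrt(397) * sqrt(8) = sqrt(397 * 8) = sqrt(3176)
Step 4: = 56.356

56.356


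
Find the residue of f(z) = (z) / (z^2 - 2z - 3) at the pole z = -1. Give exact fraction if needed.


Step 1: Q(z) = z^2 - 2z - 3 = (z + 1)(z - 3)
Step 2: Q'(z) = 2z - 2
Step 3: Q'(-1) = -4, P(-1) = -1
Step 4: Res = P(-1)/Q'(-1) = -1/(-4) = 1/4

1/4


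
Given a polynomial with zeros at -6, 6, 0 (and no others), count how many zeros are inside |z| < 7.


Step 1: Check each root:
  z = -6: |-6| = 6 < 7
  z = 6: |6| = 6 < 7
  z = 0: |0| = 0 < 7
Step 2: Count = 3

3


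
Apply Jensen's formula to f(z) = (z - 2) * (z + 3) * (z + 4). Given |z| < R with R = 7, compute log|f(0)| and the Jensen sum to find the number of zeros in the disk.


Jensen's formula: (1/2pi)*integral log|f(Re^it)|dt = log|f(0)| + sum_{|a_k|<R} log(R/|a_k|)
Step 1: f(0) = (-2) * 3 * 4 = -24
Step 2: log|f(0)| = log|2| + log|-3| + log|-4| = 3.1781
Step 3: Zeros inside |z| < 7: 2, -3, -4
Step 4: Jensen sum = log(7/2) + log(7/3) + log(7/4) = 2.6597
Step 5: n(R) = number of terms in the Jensen sum = count of zeros inside |z| < 7 = 3

3


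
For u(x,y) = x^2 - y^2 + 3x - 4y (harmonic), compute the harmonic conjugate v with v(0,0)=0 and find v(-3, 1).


Step 1: v_x = -u_y = 2y + 4
Step 2: v_y = u_x = 2x + 3
Step 3: v = 2xy + 4x + 3y + C
Step 4: v(0,0) = 0 => C = 0
Step 5: v(-3, 1) = -15

-15


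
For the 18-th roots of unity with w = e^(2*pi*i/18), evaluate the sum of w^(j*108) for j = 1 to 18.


Step 1: The sum sum_{j=1}^{n} w^(k*j) equals n if n | k, else 0.
Step 2: Here n = 18, k = 108
Step 3: Does n divide k? 18 | 108 -> True
Step 4: Sum = 18

18


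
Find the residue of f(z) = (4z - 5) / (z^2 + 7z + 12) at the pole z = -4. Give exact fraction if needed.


Step 1: Q(z) = z^2 + 7z + 12 = (z + 4)(z + 3)
Step 2: Q'(z) = 2z + 7
Step 3: Q'(-4) = -1, P(-4) = -21
Step 4: Res = P(-4)/Q'(-4) = -21/(-1) = 21

21


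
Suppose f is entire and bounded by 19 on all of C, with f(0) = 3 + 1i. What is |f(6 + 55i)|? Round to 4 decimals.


Step 1: By Liouville's theorem, a bounded entire function is constant.
Step 2: f(z) = f(0) = 3 + 1i for all z.
Step 3: |f(w)| = |3 + 1i| = sqrt(9 + 1)
Step 4: = 3.1623

3.1623


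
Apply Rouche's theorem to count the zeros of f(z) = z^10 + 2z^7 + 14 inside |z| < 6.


Step 1: On |z| = 6 the three terms have sizes |z^10| = 6^10 = 60466176, |2z^7| = 2*6^7 = 559872, |14| = 14
Step 2: The dominant term is g(z) = z^10; let h(z) = 2z^7 + 14 so f = g + h
Step 3: On |z| = 6: |g| = 60466176 and |h| <= 559872 + 14 = 559886
Step 4: Since 60466176 > 559886, |h| < |g| on |z| = 6, so by Rouche f has the same number of zeros as g inside |z| < 6
Step 5: g(z) = z^10 has 10 zeros (all at the origin) inside |z| < 6. Answer = 10

10


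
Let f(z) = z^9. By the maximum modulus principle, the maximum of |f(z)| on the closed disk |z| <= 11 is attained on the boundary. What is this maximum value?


Step 1: On |z| = 11, |f(z)| = |z|^9 = 11^9
Step 2: By maximum modulus principle, maximum is on boundary.
Step 3: Maximum = 2357947691 = 2357947691

2357947691


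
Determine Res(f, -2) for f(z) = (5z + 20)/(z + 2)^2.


Step 1: Pole of order 2 at z = -2
Step 2: Res = lim d/dz [(z + 2)^2 * f(z)] as z -> -2
Step 3: (z + 2)^2 * f(z) = 5z + 20
Step 4: d/dz[5z + 20] = 5

5


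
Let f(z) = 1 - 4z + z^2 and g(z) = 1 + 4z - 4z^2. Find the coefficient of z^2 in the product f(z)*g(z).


Step 1: z^2 term in f*g comes from: (1)*(-4z^2) + (-4z)*(4z) + (z^2)*(1)
Step 2: = -4 - 16 + 1
Step 3: = -19

-19


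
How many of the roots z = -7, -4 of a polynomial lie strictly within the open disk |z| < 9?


Step 1: Check each root:
  z = -7: |-7| = 7 < 9
  z = -4: |-4| = 4 < 9
Step 2: Count = 2

2


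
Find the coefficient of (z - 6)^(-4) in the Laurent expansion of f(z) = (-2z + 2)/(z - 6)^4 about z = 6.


Step 1: Write the numerator in powers of (z - 6): -2z + 2 = -2(z - 6) + (-2*6 + 2) = -2(z - 6) - 10
Step 2: Divide by (z - 6)^4: f(z) = -10(z - 6)^(-4) - 2(z - 6)^(-3)
Step 3: This finite sum is the Laurent series of f about z = 6.
Step 4: Coefficient of (z - 6)^(-4) = -2*6 + 2 = -10

-10


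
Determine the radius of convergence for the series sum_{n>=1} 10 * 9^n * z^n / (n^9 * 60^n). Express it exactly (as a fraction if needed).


Step 1: General term a_n = 10 * 9^n / (n^9 * 60^n)
Step 2: By the root test, |a_n|^(1/n) = 10^(1/n) * 9 / (n^(9/n) * 60) -> 9/60 as n -> infinity (since 10^(1/n) -> 1 and n^(9/n) -> 1)
Step 3: R = 1/lim|a_n|^(1/n) = 60/9 = 20/3

20/3


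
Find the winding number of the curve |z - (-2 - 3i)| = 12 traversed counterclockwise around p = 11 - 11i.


Step 1: Center c = (-2, -3), radius = 12
Step 2: |p - c|^2 = 13^2 + (-8)^2 = 233
Step 3: r^2 = 144
Step 4: |p-c| > r so winding number = 0

0


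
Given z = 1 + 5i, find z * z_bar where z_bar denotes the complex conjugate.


Step 1: conj(z) = 1 - 5i
Step 2: z * conj(z) = 1^2 + 5^2
Step 3: = 1 + 25 = 26

26


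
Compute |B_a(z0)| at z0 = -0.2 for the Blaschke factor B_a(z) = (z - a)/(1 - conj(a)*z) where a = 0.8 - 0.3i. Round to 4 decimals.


Step 1: Numerator z0 - a = -0.2 - (0.8 - 0.3i) = -1 + 0.3i
Step 2: Denominator 1 - conj(a)*z0 = 1 - (0.8 + 0.3i)*(-0.2) = 1.16 + 0.06i
Step 3: |z0 - a|^2 = (-1)^2 + 0.3^2 = 1.09; |1 - conj(a)*z0|^2 = 1.16^2 + 0.06^2 = 1.3492
Step 4: |B_a(-0.2)| = sqrt(1.09 / 1.3492) = sqrt(0.807886)
Step 5: = 0.8988

0.8988


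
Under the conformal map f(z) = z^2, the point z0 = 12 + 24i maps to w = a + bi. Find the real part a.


Step 1: z0 = 12 + 24i
Step 2: z0^2 = 12^2 - 24^2 + 576i
Step 3: real part = 144 - 576 = -432

-432


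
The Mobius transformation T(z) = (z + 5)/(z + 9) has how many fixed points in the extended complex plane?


Step 1: Fixed points satisfy T(z) = z
Step 2: z^2 + 8z - 5 = 0
Step 3: Discriminant = 8^2 - 4*1*(-5) = 84
Step 4: Number of fixed points = 2

2


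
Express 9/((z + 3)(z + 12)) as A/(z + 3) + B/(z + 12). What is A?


Step 1: Multiply both sides by (z + 3) and set z = -3
Step 2: A = 9 / (-3 + 12)
Step 3: A = 9 / 9
Step 4: A = 1

1


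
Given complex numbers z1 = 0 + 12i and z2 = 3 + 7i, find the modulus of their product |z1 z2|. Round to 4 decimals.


Step 1: |z1| = sqrt(0^2 + 12^2) = sqrt(144)
Step 2: |z2| = sqrt(3^2 + 7^2) = sqrt(58)
Step 3: |z1*z2| = |z1|*|z2| = sqrt(144) * sqrt(58) = sqrt(144 * 58) = sqrt(8352)
Step 4: = 91.3893

91.3893


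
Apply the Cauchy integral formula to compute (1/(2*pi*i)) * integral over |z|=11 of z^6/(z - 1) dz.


Step 1: f(z) = z^6, a = 1 is inside |z| = 11
Step 2: By Cauchy integral formula: (1/(2pi*i)) * integral = f(a)
Step 3: f(1) = 1^6 = 1

1


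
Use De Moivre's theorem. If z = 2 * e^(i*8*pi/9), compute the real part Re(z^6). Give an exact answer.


Step 1: By De Moivre's theorem, z^6 = 2^6 * e^(i*6*8*pi/9) = 64 * (cos(16*pi/3) + i*sin(16*pi/3))
Step 2: |z|^6 = 2^6 = 64
Step 3: Reduce the angle mod 2*pi: 16*pi/3 - 4*pi = 4*pi/3
Step 4: cos(4*pi/3) = -1/2
Step 5: Re(z^6) = 64 * (-1/2) = -32

-32


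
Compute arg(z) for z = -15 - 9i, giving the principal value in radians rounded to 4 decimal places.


Step 1: z = -15 - 9i
Step 2: arg(z) = atan2(-9, -15)
Step 3: arg(z) = -2.6012

-2.6012


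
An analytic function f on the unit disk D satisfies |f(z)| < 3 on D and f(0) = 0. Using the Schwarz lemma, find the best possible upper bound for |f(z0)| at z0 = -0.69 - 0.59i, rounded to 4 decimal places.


Step 1: g = f/3 maps D -> D with g(0) = 0, so by the Schwarz lemma |g(z)| <= |z|, i.e. |f(z)| <= 3|z|; this is sharp (f(z) = 3z).
Step 2: |z0|^2 = (-0.69)^2 + (-0.59)^2 = 0.8242
Step 3: |z0| = sqrt(0.8242) = 0.907855
Step 4: Best bound = 3 * |z0| = 3 * 0.907855 = 2.7236

2.7236


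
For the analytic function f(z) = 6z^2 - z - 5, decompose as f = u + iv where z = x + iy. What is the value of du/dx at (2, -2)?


Step 1: f(z) = 6(x+iy)^2 - (x+iy) - 5
Step 2: u = 6(x^2 - y^2) - x - 5
Step 3: u_x = 12x - 1
Step 4: At (2, -2): u_x = 24 - 1 = 23

23


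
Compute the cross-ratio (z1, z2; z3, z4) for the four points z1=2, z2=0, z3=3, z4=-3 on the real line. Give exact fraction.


Step 1: (z1-z3)(z2-z4) = (-1) * 3 = -3
Step 2: (z1-z4)(z2-z3) = 5 * (-3) = -15
Step 3: Cross-ratio = 3/15 = 1/5

1/5
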